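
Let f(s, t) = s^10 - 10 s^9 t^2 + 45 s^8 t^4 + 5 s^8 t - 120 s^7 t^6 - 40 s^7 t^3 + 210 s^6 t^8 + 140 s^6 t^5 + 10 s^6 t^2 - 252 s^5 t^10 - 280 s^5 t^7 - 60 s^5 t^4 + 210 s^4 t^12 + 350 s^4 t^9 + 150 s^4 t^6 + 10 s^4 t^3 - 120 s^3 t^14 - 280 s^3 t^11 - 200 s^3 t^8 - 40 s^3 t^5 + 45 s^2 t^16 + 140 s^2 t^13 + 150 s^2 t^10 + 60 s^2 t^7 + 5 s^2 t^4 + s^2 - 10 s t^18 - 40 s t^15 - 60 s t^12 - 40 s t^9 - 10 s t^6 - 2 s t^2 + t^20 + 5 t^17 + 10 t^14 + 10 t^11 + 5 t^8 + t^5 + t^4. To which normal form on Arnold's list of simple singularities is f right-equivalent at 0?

A_{4}

The Hessian of f at 0 is [[2, 0], [0, 0]] with rank 1, so corank 1. A Groebner basis of the Jacobian ideal J(f) in C{s,t} is {s^2, -s + t^2}; counting standard monomials gives mu = 4. Corank 1: A-series; mu = 4 gives A_4.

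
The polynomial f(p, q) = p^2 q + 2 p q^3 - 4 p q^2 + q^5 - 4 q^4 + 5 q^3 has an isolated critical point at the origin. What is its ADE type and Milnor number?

Type D4, Milnor number mu = 4.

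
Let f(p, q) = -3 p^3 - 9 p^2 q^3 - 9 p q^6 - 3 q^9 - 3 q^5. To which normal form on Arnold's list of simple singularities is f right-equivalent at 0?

E8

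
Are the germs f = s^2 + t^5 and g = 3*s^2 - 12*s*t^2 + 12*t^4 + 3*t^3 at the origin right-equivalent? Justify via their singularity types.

The Hessian of f at 0 has rank 1. Corank 1: A-series; mu = 4 gives A_4. The Hessian of g at 0 has rank 1. Corank 1: A-series; mu = 2 gives A_2. f is A_4 but g is A_2, hence not right-equivalent.

No.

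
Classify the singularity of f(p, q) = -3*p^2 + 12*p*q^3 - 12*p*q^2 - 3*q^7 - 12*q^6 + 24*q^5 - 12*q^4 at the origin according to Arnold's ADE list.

The Hessian of f at 0 is [[-6, 0], [0, 0]] with rank 1, so corank 1. A Groebner basis of the Jacobian ideal J(f) in C{p,q} is {p^3, p^2*q + p^2/2 - p*q - p - 2*q^2, p^2/4 + p*q^2 + p*q/2 + p/2 + q^2, -p/2 + q^3 - q^2}; counting standard monomials gives mu = 6. Corank 1: A-series; mu = 6 gives A_6.

A_{6}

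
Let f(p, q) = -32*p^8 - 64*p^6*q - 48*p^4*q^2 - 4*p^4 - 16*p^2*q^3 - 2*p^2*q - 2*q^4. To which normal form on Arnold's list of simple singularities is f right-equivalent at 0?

D5

The Hessian of f at 0 is [[0, 0], [0, 0]] with rank 0, so corank 2. A Groebner basis of the Jacobian ideal J(f) in C{p,q} is {p^3, p^2/4 + q^3, p*q}; counting standard monomials gives mu = 5. Corank 2; j^3 = -2*p^2*q has shape L^2 M (L != M), so D-series; mu = 5 gives D_5.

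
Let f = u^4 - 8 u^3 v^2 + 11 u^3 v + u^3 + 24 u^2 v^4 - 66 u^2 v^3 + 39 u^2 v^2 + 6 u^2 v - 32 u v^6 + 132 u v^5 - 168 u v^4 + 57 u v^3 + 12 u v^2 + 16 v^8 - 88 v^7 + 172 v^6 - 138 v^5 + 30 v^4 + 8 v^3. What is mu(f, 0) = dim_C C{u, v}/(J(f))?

7

The Hessian of f at 0 has rank 0. Corank 2; j^3 = (u + 2*v)^3 is a perfect cube, so E-series; the 4-jet and mu = 7 give E_7.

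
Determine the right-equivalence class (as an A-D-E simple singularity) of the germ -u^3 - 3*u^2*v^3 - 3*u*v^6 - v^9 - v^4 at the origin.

E_6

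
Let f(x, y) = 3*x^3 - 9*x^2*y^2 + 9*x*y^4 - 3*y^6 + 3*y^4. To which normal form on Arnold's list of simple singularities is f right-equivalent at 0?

E_{6}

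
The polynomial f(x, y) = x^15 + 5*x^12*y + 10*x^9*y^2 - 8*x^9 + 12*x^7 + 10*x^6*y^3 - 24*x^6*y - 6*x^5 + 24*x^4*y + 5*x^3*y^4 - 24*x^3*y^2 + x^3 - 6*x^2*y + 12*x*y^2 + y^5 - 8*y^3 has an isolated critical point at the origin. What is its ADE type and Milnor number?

Type E_8, Milnor number mu = 8.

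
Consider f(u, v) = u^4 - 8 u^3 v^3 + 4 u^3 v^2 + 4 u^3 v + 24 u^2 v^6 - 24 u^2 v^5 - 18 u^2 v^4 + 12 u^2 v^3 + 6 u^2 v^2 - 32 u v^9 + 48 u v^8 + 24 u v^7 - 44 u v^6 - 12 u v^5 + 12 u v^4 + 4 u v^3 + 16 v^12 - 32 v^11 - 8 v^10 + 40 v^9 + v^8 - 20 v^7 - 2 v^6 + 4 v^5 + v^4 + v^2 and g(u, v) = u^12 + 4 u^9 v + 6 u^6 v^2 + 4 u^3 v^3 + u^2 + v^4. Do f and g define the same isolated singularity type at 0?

The Hessian of f at 0 has rank 1. Corank 1: A-series; mu = 3 gives A_3. The Hessian of g at 0 has rank 1. Corank 1: A-series; mu = 3 gives A_3. Both have type A_3, hence right-equivalent.

Yes.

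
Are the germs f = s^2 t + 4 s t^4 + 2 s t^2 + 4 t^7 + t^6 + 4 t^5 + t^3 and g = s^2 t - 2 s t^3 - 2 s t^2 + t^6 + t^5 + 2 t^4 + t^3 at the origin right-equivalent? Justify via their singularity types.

The Hessian of f at 0 has rank 0. Corank 2; j^3 = t*(s + t)^2 has shape L^2 M (L != M), so D-series; mu = 7 gives D_7. The Hessian of g at 0 has rank 0. Corank 2; j^3 = t*(s - t)^2 has shape L^2 M (L != M), so D-series; mu = 7 gives D_7. Both have type D_7, hence right-equivalent.

Yes.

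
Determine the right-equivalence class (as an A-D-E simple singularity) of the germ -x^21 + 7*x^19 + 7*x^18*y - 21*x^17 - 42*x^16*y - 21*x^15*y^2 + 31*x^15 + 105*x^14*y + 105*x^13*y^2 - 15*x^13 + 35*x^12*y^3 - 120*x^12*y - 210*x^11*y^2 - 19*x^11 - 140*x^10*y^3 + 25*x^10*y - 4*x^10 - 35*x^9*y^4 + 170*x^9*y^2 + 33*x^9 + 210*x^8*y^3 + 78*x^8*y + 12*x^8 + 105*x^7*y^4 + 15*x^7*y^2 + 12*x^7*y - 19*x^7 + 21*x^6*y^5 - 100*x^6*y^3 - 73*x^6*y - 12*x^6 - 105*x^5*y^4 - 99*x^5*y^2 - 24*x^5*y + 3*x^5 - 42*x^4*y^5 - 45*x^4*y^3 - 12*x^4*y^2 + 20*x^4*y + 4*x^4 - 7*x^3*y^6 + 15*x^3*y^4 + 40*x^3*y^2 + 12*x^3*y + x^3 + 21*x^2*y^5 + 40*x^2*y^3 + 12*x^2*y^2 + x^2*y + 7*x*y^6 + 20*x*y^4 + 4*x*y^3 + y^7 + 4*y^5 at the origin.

D_{8}

The Hessian of f at 0 has rank 0. Corank 2; j^3 = x^2*(x + y) has shape L^2 M (L != M), so D-series; mu = 8 gives D_8.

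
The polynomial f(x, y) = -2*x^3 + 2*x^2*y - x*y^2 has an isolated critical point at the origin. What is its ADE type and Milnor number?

Type D_{4}, Milnor number mu = 4.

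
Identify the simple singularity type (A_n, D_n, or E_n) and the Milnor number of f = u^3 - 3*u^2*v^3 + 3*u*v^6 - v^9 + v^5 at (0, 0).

Type E_8, Milnor number mu = 8.

The Hessian of f at 0 is [[0, 0], [0, 0]] with rank 0, so corank 2. A Groebner basis of the Jacobian ideal J(f) in C{u,v} is {-u^2/2 + u*v^3, v^4, u^3, u^2*v}; counting standard monomials gives mu = 8. Corank 2; j^3 = u^3 is a perfect cube, so E-series; the 5-jet and mu = 8 give E_8.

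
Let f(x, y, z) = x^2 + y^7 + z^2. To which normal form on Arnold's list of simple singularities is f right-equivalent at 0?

A_6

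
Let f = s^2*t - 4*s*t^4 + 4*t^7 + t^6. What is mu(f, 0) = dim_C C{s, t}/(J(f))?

The Hessian of f at 0 is [[0, 0], [0, 0]] with rank 0, so corank 2. A Groebner basis of the Jacobian ideal J(f) in C{s,t} is {-s*t/2 + t^4, s^3, s^2*t, s^2/3 + s*t^2}; counting standard monomials gives mu = 7. Corank 2; j^3 = s^2*t has shape L^2 M (L != M), so D-series; mu = 7 gives D_7.

7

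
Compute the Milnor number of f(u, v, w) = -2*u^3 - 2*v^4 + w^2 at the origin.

6

The Hessian of f at 0 has rank 1. Corank 2; j^3 = -2*u^3 is a perfect cube, so E-series; the 4-jet and mu = 6 give E_6.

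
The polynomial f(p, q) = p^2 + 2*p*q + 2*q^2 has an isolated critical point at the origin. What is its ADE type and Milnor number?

Type A_1, Milnor number mu = 1.

The Hessian of f at 0 has rank 2. Corank 0: nondegenerate Morse point, so A_1.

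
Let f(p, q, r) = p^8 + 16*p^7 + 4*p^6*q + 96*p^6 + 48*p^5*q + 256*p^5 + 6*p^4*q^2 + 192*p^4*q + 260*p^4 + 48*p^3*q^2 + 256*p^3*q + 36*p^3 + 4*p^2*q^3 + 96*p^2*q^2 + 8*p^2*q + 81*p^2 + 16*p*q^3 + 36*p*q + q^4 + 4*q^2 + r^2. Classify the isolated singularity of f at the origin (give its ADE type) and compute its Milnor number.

Type A_{3}, Milnor number mu = 3.

The Hessian of f at 0 has rank 2. Corank 1: A-series; mu = 3 gives A_3.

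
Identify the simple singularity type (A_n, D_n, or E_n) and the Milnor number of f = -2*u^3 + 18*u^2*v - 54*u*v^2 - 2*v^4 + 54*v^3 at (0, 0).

Type E_{6}, Milnor number mu = 6.

The Hessian of f at 0 has rank 0. Corank 2; j^3 = -2*(u - 3*v)^3 is a perfect cube, so E-series; the 4-jet and mu = 6 give E_6.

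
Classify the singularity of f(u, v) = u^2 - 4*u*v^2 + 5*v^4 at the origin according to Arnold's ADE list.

A_{3}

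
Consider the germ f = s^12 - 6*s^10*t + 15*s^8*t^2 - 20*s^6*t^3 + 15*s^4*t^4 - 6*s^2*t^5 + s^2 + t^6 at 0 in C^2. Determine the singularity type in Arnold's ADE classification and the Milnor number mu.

The Hessian of f at 0 is [[2, 0], [0, 0]] with rank 1, so corank 1. A Groebner basis of the Jacobian ideal J(f) in C{s,t} is {t^5, s}; counting standard monomials gives mu = 5. Corank 1: A-series; mu = 5 gives A_5.

Type A_{5}, Milnor number mu = 5.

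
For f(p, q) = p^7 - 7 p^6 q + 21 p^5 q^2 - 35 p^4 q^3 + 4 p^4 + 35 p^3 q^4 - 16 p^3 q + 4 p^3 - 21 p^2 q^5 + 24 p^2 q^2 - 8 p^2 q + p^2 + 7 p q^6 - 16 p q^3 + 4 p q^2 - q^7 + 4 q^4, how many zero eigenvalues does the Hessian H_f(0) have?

1

The Hessian at 0 is [[2, 0], [0, 0]] of rank 1; hence corank 1.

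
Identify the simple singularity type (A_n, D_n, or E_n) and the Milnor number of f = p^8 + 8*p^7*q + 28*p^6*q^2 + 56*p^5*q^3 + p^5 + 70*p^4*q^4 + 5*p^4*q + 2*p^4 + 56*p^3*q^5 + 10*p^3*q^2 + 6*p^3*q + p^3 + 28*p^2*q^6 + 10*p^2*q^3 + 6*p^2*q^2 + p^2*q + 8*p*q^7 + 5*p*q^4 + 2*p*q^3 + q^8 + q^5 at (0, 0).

The Hessian of f at 0 has rank 0. Corank 2; j^3 = p^2*(p + q) has shape L^2 M (L != M), so D-series; mu = 9 gives D_9.

Type D9, Milnor number mu = 9.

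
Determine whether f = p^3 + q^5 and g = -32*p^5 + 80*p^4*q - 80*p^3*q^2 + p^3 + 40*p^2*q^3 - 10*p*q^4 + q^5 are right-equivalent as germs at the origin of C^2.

Yes.

The Hessian of f at 0 has rank 0. Corank 2; j^3 = p^3 is a perfect cube, so E-series; the 5-jet and mu = 8 give E_8. The Hessian of g at 0 has rank 0. Corank 2; j^3 = p^3 is a perfect cube, so E-series; the 5-jet and mu = 8 give E_8. Both have type E_8, hence right-equivalent.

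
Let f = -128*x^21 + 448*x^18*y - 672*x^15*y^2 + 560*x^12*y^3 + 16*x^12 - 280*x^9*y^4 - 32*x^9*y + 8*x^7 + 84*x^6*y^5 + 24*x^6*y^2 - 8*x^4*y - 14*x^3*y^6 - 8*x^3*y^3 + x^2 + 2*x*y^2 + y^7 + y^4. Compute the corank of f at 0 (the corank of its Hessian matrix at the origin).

1

Hessian at 0 has rank 1.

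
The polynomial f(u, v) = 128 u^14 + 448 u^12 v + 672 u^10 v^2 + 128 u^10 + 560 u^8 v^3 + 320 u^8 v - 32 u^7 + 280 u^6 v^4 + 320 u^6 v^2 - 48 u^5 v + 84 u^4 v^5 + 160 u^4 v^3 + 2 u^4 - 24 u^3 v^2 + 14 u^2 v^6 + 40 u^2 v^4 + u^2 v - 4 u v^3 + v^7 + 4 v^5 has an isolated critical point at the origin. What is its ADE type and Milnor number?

Type D8, Milnor number mu = 8.

The Hessian of f at 0 is [[0, 0], [0, 0]] with rank 0, so corank 2. A Groebner basis of the Jacobian ideal J(f) in C{u,v} is {-u^2/4 - 7*u*v/128 + v^4 + 7*v^3/64, u^3 - u*v/4 + v^3/2, -u^2/2 + u*v^2 - 7*u*v/64 + 7*v^3/32}; counting standard monomials gives mu = 8. Corank 2; j^3 = u^2*v has shape L^2 M (L != M), so D-series; mu = 8 gives D_8.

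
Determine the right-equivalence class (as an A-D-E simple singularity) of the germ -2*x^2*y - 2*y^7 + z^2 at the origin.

D_8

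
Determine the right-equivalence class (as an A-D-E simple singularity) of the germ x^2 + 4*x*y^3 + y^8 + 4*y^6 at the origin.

The Hessian of f at 0 has rank 1. Corank 1: A-series; mu = 7 gives A_7.

A_{7}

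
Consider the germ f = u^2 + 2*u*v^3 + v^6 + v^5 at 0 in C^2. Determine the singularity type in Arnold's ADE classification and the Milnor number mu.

The Hessian of f at 0 is [[2, 0], [0, 0]] with rank 1, so corank 1. A Groebner basis of the Jacobian ideal J(f) in C{u,v} is {u + v^3, u^2, u*v}; counting standard monomials gives mu = 4. Corank 1: A-series; mu = 4 gives A_4.

Type A_{4}, Milnor number mu = 4.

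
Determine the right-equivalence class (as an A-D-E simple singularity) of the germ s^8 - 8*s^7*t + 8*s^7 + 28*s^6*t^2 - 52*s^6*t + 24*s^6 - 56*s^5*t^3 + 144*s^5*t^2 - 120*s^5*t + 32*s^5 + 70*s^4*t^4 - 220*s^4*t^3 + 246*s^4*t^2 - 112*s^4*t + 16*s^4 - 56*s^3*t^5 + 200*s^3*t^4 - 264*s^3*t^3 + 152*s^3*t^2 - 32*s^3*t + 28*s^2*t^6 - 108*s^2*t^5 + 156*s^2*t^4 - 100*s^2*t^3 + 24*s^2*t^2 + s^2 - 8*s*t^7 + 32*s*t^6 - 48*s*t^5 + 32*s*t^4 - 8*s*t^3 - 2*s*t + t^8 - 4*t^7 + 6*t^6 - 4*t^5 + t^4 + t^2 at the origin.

A3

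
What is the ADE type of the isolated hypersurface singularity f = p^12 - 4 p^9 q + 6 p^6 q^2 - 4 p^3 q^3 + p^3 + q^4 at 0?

E_6

The Hessian of f at 0 has rank 0. Corank 2; j^3 = p^3 is a perfect cube, so E-series; the 4-jet and mu = 6 give E_6.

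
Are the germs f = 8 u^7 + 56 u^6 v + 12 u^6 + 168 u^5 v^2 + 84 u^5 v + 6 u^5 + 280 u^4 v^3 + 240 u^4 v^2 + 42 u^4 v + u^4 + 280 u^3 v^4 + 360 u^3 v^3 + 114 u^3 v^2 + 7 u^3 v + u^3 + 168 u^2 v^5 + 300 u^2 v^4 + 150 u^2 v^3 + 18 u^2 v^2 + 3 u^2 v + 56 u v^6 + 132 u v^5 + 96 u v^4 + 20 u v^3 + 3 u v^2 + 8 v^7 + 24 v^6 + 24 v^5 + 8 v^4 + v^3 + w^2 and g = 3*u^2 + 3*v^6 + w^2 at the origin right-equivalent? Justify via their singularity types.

No.

The Hessian of f at 0 is [[0, 0, 0], [0, 0, 0], [0, 0, 2]] with rank 1, so corank 2. A Groebner basis of the Jacobian ideal J(f) in C{u,v,w} is {3*u^2 + 6*u*v + v^4 + v^3 + 3*v^2, u^3 + 9*u^2 + 18*u*v + 4*v^3 + 9*v^2, u^2*v - 5*u^2 - 10*u*v - 8*v^3/3 - 5*v^2, 2*u^2 + u*v^2 + 4*u*v + 5*v^3/3 + 2*v^2, w}; counting standard monomials gives mu = 7. Corank 2; j^3 = (u + v)^3 is a perfect cube, so E-series; the 4-jet and mu = 7 give E_7. The Hessian of g at 0 is [[6, 0, 0], [0, 0, 0], [0, 0, 2]] with rank 2, so corank 1. A Groebner basis of the Jacobian ideal J(g) in C{u,v,w} is {v^5, u, w}; counting standard monomials gives mu = 5. Corank 1: A-series; mu = 5 gives A_5. f is E_7 but g is A_5, hence not right-equivalent.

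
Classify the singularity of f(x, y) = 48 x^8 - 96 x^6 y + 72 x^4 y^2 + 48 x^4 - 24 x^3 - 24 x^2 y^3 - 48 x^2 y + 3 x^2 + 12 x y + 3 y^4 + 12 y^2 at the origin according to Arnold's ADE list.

A_{3}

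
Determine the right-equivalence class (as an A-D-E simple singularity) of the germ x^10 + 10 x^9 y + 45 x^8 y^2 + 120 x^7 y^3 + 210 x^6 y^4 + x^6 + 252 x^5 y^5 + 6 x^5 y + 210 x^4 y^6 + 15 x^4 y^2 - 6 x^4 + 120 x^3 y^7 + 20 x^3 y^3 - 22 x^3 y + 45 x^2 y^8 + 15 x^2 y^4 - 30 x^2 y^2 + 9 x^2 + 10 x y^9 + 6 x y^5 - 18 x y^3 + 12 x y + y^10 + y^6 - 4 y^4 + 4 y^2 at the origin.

A9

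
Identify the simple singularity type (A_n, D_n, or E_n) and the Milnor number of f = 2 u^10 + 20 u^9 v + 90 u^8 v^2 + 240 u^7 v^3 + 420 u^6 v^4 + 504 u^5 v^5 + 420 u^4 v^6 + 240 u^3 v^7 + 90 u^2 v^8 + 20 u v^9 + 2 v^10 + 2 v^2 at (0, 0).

Type A_9, Milnor number mu = 9.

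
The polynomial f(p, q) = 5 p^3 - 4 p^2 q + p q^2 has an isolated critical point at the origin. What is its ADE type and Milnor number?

The Hessian of f at 0 has rank 0. Corank 2; j^3 = p*(5*p^2 - 4*p*q + q^2) splits into three distinct lines over C (the quadratic factor has nonzero discriminant), so D_4.

Type D_4, Milnor number mu = 4.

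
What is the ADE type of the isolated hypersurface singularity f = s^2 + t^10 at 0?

A_9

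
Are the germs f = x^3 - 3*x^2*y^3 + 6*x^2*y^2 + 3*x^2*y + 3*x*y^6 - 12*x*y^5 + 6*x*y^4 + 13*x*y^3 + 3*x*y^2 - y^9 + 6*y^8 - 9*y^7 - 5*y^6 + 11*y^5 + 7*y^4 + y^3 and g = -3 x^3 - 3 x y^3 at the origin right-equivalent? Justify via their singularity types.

The Hessian of f at 0 has rank 0. Corank 2; j^3 = (x + y)^3 is a perfect cube, so E-series; the 4-jet and mu = 7 give E_7. The Hessian of g at 0 has rank 0. Corank 2; j^3 = -3*x^3 is a perfect cube, so E-series; the 4-jet and mu = 7 give E_7. Both have type E_7, hence right-equivalent.

Yes.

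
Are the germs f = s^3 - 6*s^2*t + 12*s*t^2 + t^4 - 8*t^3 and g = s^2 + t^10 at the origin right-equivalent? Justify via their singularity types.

The Hessian of f at 0 has rank 0. Corank 2; j^3 = (s - 2*t)^3 is a perfect cube, so E-series; the 4-jet and mu = 6 give E_6. The Hessian of g at 0 has rank 1. Corank 1: A-series; mu = 9 gives A_9. f is E_6 but g is A_9, hence not right-equivalent.

No.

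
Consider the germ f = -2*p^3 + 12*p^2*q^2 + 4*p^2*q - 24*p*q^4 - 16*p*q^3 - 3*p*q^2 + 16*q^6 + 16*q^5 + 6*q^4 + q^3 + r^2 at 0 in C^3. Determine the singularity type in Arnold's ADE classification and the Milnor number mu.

Type D4, Milnor number mu = 4.

The Hessian of f at 0 is [[0, 0, 0], [0, 0, 0], [0, 0, 2]] with rank 1, so corank 2. A Groebner basis of the Jacobian ideal J(f) in C{p,q,r} is {q^3, p^2 - 3*q^2/2, p*q - 3*q^2/2, r}; counting standard monomials gives mu = 4. Corank 2; j^3 = -(p - q)*(2*p^2 - 2*p*q + q^2) splits into three distinct lines over C (the quadratic factor has nonzero discriminant), so D_4.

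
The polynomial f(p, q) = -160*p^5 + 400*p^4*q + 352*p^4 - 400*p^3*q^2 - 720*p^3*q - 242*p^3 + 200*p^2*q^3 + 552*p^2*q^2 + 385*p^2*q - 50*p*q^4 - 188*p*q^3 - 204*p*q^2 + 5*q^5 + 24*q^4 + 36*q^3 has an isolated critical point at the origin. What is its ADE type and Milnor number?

Type D6, Milnor number mu = 6.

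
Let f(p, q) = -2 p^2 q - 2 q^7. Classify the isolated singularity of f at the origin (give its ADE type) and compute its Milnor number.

The Hessian of f at 0 is [[0, 0], [0, 0]] with rank 0, so corank 2. A Groebner basis of the Jacobian ideal J(f) in C{p,q} is {p^2/7 + q^6, p^3, p*q}; counting standard monomials gives mu = 8. Corank 2; j^3 = -2*p^2*q has shape L^2 M (L != M), so D-series; mu = 8 gives D_8.

Type D_8, Milnor number mu = 8.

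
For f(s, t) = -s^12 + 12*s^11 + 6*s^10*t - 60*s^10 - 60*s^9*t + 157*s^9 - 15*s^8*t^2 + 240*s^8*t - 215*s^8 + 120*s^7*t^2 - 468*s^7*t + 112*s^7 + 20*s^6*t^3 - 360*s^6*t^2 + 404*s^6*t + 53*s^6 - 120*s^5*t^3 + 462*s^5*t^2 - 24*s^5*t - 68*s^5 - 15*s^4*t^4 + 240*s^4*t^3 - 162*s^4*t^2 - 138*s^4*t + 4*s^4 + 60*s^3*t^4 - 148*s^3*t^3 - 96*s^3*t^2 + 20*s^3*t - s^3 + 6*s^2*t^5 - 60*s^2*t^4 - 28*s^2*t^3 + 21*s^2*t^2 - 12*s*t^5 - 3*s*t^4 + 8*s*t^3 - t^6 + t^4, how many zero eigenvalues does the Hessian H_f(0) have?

The Hessian at 0 is [[0, 0], [0, 0]] of rank 0; hence corank 2.

2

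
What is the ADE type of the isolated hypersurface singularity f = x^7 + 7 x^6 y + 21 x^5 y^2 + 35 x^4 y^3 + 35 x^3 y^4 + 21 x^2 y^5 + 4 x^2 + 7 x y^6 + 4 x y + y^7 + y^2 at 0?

A6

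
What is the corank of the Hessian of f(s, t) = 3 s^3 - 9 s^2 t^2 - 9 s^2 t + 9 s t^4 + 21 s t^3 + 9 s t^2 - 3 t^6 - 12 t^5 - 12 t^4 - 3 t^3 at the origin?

2

Hessian at 0 has rank 0.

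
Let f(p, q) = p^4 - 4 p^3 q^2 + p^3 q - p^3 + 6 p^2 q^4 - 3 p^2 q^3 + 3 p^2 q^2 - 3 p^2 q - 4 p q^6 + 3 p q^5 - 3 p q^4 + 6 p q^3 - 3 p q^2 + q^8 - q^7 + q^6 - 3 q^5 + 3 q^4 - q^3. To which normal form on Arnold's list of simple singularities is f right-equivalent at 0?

E_7

The Hessian of f at 0 has rank 0. Corank 2; j^3 = -(p + q)^3 is a perfect cube, so E-series; the 4-jet and mu = 7 give E_7.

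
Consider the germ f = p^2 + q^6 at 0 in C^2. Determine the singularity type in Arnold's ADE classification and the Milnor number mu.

Type A_5, Milnor number mu = 5.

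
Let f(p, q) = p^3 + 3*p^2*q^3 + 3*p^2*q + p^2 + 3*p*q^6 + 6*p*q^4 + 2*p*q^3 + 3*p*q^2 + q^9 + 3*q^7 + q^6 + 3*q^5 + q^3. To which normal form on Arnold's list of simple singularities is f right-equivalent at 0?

The Hessian of f at 0 is [[2, 0], [0, 0]] with rank 1, so corank 1. A Groebner basis of the Jacobian ideal J(f) in C{p,q} is {q^2, p}; counting standard monomials gives mu = 2. Corank 1: A-series; mu = 2 gives A_2.

A_{2}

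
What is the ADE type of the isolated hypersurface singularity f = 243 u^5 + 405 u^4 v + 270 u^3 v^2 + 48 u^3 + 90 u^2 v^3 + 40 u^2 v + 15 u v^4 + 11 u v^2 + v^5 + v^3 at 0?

D6

The Hessian of f at 0 is [[0, 0], [0, 0]] with rank 0, so corank 2. A Groebner basis of the Jacobian ideal J(f) in C{u,v} is {-1024*u*v/15 + v^4 - 256*v^2/15, u*v^2 + v^3/4, u^2 + 7*u*v/12 + v^2/12}; counting standard monomials gives mu = 6. Corank 2; j^3 = (3*u + v)*(4*u + v)^2 has shape L^2 M (L != M), so D-series; mu = 6 gives D_6.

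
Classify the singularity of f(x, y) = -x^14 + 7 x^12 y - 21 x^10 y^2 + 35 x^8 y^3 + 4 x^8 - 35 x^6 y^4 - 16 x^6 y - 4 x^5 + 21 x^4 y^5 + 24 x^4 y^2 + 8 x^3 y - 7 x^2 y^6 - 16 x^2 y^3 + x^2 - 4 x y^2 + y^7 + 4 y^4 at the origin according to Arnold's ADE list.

A6

The Hessian of f at 0 has rank 1. Corank 1: A-series; mu = 6 gives A_6.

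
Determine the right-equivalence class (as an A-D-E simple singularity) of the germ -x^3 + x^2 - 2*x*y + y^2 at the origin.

A_{2}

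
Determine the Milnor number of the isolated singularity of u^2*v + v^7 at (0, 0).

The Hessian of f at 0 has rank 0. Corank 2; j^3 = u^2*v has shape L^2 M (L != M), so D-series; mu = 8 gives D_8.

8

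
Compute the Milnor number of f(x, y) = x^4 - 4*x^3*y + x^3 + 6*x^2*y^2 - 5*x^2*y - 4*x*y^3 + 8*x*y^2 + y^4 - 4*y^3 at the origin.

5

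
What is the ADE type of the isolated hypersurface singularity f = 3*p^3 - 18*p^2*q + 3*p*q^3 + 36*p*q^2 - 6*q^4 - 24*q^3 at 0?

E_7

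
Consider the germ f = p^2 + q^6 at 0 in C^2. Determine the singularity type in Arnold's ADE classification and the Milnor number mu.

Type A_5, Milnor number mu = 5.

The Hessian of f at 0 is [[2, 0], [0, 0]] with rank 1, so corank 1. A Groebner basis of the Jacobian ideal J(f) in C{p,q} is {q^5, p}; counting standard monomials gives mu = 5. Corank 1: A-series; mu = 5 gives A_5.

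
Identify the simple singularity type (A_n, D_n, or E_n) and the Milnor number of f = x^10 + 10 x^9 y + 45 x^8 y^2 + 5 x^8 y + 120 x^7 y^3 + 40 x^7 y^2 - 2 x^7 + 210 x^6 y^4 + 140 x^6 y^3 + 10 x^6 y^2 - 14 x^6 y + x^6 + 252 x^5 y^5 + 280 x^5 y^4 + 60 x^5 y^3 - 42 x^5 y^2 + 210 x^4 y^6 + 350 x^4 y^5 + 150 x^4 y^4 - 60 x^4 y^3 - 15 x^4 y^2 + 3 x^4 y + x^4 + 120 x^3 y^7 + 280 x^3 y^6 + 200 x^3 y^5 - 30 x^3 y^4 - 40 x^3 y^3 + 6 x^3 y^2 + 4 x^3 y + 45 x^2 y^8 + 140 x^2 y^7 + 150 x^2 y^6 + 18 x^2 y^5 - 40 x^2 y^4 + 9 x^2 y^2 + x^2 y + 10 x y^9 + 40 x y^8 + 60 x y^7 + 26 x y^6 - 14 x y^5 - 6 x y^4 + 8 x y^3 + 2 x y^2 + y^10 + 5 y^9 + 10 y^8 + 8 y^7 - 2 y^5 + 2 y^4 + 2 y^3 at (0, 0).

Type D4, Milnor number mu = 4.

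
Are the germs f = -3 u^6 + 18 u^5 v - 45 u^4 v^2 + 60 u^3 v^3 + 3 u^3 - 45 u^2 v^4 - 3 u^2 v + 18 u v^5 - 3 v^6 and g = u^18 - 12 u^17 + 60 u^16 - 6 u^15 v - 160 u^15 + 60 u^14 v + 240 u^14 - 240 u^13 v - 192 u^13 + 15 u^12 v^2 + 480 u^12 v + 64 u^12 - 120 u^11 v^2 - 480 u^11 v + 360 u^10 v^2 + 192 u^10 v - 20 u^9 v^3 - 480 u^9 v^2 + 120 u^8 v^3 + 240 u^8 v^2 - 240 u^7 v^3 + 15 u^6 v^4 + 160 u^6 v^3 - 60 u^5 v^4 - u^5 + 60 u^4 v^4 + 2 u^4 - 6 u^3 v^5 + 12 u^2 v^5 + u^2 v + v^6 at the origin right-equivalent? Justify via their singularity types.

Yes.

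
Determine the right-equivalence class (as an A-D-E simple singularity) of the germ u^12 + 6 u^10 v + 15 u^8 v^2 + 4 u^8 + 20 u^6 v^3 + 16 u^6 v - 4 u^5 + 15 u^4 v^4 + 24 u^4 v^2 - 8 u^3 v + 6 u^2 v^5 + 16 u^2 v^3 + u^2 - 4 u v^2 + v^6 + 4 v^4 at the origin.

The Hessian of f at 0 is [[2, 0], [0, 0]] with rank 1, so corank 1. A Groebner basis of the Jacobian ideal J(f) in C{u,v} is {u^3, u^2*v, -u/2 + v^2}; counting standard monomials gives mu = 5. Corank 1: A-series; mu = 5 gives A_5.

A5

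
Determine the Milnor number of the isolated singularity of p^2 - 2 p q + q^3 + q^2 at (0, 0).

2

The Hessian of f at 0 has rank 1. Corank 1: A-series; mu = 2 gives A_2.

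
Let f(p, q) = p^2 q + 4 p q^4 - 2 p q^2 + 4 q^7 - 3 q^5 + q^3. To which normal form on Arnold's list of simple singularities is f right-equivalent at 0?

The Hessian of f at 0 has rank 0. Corank 2; j^3 = q*(p - q)^2 has shape L^2 M (L != M), so D-series; mu = 6 gives D_6.

D_6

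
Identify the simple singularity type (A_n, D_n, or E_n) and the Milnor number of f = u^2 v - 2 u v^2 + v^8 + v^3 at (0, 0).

Type D9, Milnor number mu = 9.

The Hessian of f at 0 has rank 0. Corank 2; j^3 = v*(u - v)^2 has shape L^2 M (L != M), so D-series; mu = 9 gives D_9.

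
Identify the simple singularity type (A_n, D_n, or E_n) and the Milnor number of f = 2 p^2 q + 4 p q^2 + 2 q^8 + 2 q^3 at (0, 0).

The Hessian of f at 0 is [[0, 0], [0, 0]] with rank 0, so corank 2. A Groebner basis of the Jacobian ideal J(f) in C{p,q} is {p^2/8 + q^7 - q^2/8, p^3 + q^3, p*q + q^2}; counting standard monomials gives mu = 9. Corank 2; j^3 = 2*q*(p + q)^2 has shape L^2 M (L != M), so D-series; mu = 9 gives D_9.

Type D_9, Milnor number mu = 9.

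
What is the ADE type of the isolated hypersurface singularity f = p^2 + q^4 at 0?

A_{3}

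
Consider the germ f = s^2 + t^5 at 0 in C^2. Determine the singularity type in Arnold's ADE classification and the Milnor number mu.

The Hessian of f at 0 has rank 1. Corank 1: A-series; mu = 4 gives A_4.

Type A4, Milnor number mu = 4.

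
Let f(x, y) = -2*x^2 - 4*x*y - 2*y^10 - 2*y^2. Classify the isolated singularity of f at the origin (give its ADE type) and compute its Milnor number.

Type A9, Milnor number mu = 9.

The Hessian of f at 0 has rank 1. Corank 1: A-series; mu = 9 gives A_9.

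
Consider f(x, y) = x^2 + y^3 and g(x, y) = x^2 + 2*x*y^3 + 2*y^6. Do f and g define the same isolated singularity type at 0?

The Hessian of f at 0 has rank 1. Corank 1: A-series; mu = 2 gives A_2. The Hessian of g at 0 has rank 1. Corank 1: A-series; mu = 5 gives A_5. f is A_2 but g is A_5, hence not right-equivalent.

No.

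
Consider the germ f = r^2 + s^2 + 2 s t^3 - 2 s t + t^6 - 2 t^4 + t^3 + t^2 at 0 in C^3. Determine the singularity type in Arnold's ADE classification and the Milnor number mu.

Type A_2, Milnor number mu = 2.

The Hessian of f at 0 has rank 2. Corank 1: A-series; mu = 2 gives A_2.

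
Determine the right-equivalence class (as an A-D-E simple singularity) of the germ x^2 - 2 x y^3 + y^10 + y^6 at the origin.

A_9

The Hessian of f at 0 is [[2, 0], [0, 0]] with rank 1, so corank 1. A Groebner basis of the Jacobian ideal J(f) in C{x,y} is {x^3, -x + y^3}; counting standard monomials gives mu = 9. Corank 1: A-series; mu = 9 gives A_9.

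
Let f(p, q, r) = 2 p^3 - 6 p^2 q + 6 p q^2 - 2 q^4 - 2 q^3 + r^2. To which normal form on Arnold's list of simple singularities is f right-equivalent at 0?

The Hessian of f at 0 has rank 1. Corank 2; j^3 = 2*(p - q)^3 is a perfect cube, so E-series; the 4-jet and mu = 6 give E_6.

E_{6}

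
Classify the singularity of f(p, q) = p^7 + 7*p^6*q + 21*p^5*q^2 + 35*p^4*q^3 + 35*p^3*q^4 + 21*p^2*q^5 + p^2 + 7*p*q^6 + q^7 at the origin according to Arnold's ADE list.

A_6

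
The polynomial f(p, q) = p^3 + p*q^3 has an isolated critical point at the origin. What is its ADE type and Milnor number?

The Hessian of f at 0 is [[0, 0], [0, 0]] with rank 0, so corank 2. A Groebner basis of the Jacobian ideal J(f) in C{p,q} is {p^3, p*q^2, 3*p^2 + q^3}; counting standard monomials gives mu = 7. Corank 2; j^3 = p^3 is a perfect cube, so E-series; the 4-jet and mu = 7 give E_7.

Type E_{7}, Milnor number mu = 7.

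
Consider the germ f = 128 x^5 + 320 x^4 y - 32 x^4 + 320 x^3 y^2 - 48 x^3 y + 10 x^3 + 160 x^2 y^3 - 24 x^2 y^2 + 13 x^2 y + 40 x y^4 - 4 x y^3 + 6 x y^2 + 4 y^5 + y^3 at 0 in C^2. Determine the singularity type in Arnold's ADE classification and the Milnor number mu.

Type D4, Milnor number mu = 4.

The Hessian of f at 0 has rank 0. Corank 2; j^3 = (2*x + y)*(5*x^2 + 4*x*y + y^2) splits into three distinct lines over C (the quadratic factor has nonzero discriminant), so D_4.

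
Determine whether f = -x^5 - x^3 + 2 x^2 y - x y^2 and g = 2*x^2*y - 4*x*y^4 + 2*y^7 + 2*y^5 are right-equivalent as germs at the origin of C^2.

Yes.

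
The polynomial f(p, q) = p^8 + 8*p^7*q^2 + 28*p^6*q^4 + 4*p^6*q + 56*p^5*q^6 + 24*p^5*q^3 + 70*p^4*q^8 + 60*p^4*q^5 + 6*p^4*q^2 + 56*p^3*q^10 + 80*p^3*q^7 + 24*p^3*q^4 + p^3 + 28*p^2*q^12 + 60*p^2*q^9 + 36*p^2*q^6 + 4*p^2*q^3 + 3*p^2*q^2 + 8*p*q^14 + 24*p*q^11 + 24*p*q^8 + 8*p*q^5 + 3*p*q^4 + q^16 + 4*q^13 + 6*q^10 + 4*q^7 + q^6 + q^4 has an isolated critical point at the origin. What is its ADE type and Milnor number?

The Hessian of f at 0 is [[0, 0], [0, 0]] with rank 0, so corank 2. A Groebner basis of the Jacobian ideal J(f) in C{p,q} is {p^3, p^2*q, p^2/2 + p*q^2, q^3}; counting standard monomials gives mu = 6. Corank 2; j^3 = p^3 is a perfect cube, so E-series; the 4-jet and mu = 6 give E_6.

Type E_{6}, Milnor number mu = 6.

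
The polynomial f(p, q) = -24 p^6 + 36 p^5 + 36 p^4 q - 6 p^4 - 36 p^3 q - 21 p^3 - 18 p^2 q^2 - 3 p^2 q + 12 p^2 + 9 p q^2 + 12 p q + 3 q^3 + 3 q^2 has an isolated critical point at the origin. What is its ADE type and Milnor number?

The Hessian of f at 0 has rank 1. Corank 1: A-series; mu = 2 gives A_2.

Type A_{2}, Milnor number mu = 2.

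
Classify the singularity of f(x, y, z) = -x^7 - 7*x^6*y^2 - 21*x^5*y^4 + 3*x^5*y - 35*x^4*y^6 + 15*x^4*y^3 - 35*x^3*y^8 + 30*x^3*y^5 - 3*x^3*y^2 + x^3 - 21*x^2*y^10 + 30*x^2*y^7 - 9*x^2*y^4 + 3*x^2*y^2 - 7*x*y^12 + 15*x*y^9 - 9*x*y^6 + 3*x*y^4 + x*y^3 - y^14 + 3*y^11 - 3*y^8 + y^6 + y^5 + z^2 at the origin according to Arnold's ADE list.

E7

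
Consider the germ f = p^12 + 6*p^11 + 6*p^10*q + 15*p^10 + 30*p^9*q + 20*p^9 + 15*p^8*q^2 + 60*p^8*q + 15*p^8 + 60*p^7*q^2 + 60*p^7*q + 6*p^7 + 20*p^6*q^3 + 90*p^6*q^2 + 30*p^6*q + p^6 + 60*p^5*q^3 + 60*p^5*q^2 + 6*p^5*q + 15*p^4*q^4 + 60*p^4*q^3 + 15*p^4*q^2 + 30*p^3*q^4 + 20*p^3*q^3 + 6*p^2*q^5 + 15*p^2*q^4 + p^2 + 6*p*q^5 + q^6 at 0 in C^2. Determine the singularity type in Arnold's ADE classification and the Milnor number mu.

The Hessian of f at 0 has rank 1. Corank 1: A-series; mu = 5 gives A_5.

Type A_{5}, Milnor number mu = 5.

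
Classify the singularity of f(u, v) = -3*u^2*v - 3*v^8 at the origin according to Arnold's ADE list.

The Hessian of f at 0 has rank 0. Corank 2; j^3 = -3*u^2*v has shape L^2 M (L != M), so D-series; mu = 9 gives D_9.

D_9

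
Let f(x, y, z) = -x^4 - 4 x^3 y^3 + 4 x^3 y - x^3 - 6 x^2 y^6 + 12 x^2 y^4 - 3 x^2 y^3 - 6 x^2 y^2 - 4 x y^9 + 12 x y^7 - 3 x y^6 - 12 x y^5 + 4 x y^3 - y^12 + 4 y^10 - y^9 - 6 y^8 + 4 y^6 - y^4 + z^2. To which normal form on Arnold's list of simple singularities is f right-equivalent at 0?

E6

The Hessian of f at 0 has rank 1. Corank 2; j^3 = -x^3 is a perfect cube, so E-series; the 4-jet and mu = 6 give E_6.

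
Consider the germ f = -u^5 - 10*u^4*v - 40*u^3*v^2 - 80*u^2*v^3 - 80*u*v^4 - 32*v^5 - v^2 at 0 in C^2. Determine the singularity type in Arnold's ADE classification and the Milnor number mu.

Type A4, Milnor number mu = 4.

The Hessian of f at 0 has rank 1. Corank 1: A-series; mu = 4 gives A_4.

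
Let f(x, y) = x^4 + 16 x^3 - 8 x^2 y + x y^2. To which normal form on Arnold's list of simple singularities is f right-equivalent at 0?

The Hessian of f at 0 is [[0, 0], [0, 0]] with rank 0, so corank 2. A Groebner basis of the Jacobian ideal J(f) in C{x,y} is {x*y^2 - 16*x*y + 4*y^2, -64*x*y + y^3 + 16*y^2, x^2 - x*y/4}; counting standard monomials gives mu = 5. Corank 2; j^3 = x*(4*x - y)^2 has shape L^2 M (L != M), so D-series; mu = 5 gives D_5.

D5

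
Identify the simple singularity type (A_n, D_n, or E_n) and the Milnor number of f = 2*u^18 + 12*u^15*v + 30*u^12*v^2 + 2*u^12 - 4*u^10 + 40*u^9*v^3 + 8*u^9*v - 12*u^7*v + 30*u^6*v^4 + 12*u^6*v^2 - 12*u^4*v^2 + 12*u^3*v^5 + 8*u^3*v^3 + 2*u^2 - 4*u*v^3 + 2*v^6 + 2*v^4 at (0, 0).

The Hessian of f at 0 is [[4, 0], [0, 0]] with rank 1, so corank 1. A Groebner basis of the Jacobian ideal J(f) in C{u,v} is {v^3, u}; counting standard monomials gives mu = 3. Corank 1: A-series; mu = 3 gives A_3.

Type A_{3}, Milnor number mu = 3.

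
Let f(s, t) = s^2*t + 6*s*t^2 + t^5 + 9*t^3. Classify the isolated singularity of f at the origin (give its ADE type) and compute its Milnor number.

The Hessian of f at 0 is [[0, 0], [0, 0]] with rank 0, so corank 2. A Groebner basis of the Jacobian ideal J(f) in C{s,t} is {s^2/5 + t^4 - 9*t^2/5, s^3 + 27*t^3, s*t + 3*t^2}; counting standard monomials gives mu = 6. Corank 2; j^3 = t*(s + 3*t)^2 has shape L^2 M (L != M), so D-series; mu = 6 gives D_6.

Type D_{6}, Milnor number mu = 6.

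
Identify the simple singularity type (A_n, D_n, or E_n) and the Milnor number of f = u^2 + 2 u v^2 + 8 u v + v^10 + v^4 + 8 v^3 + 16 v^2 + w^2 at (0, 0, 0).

Type A_{9}, Milnor number mu = 9.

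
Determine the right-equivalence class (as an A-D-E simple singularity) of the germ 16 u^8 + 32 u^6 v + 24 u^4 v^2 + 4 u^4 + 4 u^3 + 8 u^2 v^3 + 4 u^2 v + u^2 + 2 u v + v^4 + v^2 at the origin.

A_3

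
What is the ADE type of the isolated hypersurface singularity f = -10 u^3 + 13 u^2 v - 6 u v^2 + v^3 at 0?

D4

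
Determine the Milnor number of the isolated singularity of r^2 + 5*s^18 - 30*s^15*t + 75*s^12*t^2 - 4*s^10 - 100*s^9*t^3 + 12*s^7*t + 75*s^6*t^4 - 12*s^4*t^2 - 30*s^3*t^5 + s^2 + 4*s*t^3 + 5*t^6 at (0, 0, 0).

The Hessian of f at 0 is [[2, 0, 0], [0, 0, 0], [0, 0, 2]] with rank 2, so corank 1. A Groebner basis of the Jacobian ideal J(f) in C{s,t,r} is {s*t^2, s/2 + t^3, s^2, r}; counting standard monomials gives mu = 5. Corank 1: A-series; mu = 5 gives A_5.

5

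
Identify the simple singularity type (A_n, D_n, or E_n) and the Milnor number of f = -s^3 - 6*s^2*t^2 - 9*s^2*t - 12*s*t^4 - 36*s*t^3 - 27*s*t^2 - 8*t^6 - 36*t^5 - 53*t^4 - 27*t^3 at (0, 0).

Type E_6, Milnor number mu = 6.

The Hessian of f at 0 has rank 0. Corank 2; j^3 = -(s + 3*t)^3 is a perfect cube, so E-series; the 4-jet and mu = 6 give E_6.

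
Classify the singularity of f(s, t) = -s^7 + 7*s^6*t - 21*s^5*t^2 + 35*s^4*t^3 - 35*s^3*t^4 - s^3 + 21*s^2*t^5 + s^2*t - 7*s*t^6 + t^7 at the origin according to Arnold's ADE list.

The Hessian of f at 0 has rank 0. Corank 2; j^3 = -s^2*(s - t) has shape L^2 M (L != M), so D-series; mu = 8 gives D_8.

D_8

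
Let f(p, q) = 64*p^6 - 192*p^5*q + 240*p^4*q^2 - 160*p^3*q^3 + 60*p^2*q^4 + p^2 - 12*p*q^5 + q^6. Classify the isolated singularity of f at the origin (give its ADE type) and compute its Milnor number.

The Hessian of f at 0 has rank 1. Corank 1: A-series; mu = 5 gives A_5.

Type A5, Milnor number mu = 5.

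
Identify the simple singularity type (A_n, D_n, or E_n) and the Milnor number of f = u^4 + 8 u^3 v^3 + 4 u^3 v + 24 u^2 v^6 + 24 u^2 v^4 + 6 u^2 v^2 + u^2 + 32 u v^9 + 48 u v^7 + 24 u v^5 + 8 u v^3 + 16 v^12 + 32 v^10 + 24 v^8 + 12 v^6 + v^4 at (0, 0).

Type A_3, Milnor number mu = 3.

The Hessian of f at 0 is [[2, 0], [0, 0]] with rank 1, so corank 1. A Groebner basis of the Jacobian ideal J(f) in C{u,v} is {v^3, u}; counting standard monomials gives mu = 3. Corank 1: A-series; mu = 3 gives A_3.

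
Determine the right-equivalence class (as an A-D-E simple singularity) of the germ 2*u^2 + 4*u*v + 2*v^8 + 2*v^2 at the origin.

A7

The Hessian of f at 0 is [[4, 4], [4, 4]] with rank 1, so corank 1. A Groebner basis of the Jacobian ideal J(f) in C{u,v} is {v^7, u + v}; counting standard monomials gives mu = 7. Corank 1: A-series; mu = 7 gives A_7.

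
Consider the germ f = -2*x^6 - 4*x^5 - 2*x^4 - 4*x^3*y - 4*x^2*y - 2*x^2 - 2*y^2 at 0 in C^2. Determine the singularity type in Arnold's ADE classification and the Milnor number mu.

Type A1, Milnor number mu = 1.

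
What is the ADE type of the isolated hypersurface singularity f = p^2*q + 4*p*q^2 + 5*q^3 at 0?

D_4

The Hessian of f at 0 is [[0, 0], [0, 0]] with rank 0, so corank 2. A Groebner basis of the Jacobian ideal J(f) in C{p,q} is {q^3, p^2 - q^2, p*q + 2*q^2}; counting standard monomials gives mu = 4. Corank 2; j^3 = q*(p^2 + 4*p*q + 5*q^2) splits into three distinct lines over C (the quadratic factor has nonzero discriminant), so D_4.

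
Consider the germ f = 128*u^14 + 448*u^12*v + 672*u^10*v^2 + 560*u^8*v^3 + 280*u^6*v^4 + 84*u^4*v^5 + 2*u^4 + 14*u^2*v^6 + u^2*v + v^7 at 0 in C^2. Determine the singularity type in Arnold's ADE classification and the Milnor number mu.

Type D8, Milnor number mu = 8.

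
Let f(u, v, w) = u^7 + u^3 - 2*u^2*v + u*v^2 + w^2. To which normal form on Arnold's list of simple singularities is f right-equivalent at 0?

D_{8}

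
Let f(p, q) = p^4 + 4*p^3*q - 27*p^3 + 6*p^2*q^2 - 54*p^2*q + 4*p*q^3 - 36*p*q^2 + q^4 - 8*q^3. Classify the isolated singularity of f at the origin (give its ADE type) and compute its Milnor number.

The Hessian of f at 0 is [[0, 0], [0, 0]] with rank 0, so corank 2. A Groebner basis of the Jacobian ideal J(f) in C{p,q} is {q^4, p*q^2 + 7*q^3/9, p^2 + 4*p*q/3 + 4*q^2/9}; counting standard monomials gives mu = 6. Corank 2; j^3 = -(3*p + 2*q)^3 is a perfect cube, so E-series; the 4-jet and mu = 6 give E_6.

Type E_{6}, Milnor number mu = 6.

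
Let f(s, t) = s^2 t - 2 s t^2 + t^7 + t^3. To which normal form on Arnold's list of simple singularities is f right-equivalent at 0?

D_{8}

The Hessian of f at 0 has rank 0. Corank 2; j^3 = t*(s - t)^2 has shape L^2 M (L != M), so D-series; mu = 8 gives D_8.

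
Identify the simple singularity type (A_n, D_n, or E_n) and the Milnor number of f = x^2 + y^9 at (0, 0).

Type A_{8}, Milnor number mu = 8.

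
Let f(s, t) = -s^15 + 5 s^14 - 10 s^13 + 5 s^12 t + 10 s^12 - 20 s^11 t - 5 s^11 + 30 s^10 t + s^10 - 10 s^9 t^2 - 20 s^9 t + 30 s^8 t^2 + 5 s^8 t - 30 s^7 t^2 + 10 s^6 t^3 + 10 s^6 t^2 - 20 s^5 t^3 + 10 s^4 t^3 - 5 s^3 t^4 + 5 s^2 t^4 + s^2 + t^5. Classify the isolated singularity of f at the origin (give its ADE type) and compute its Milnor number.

Type A_{4}, Milnor number mu = 4.

The Hessian of f at 0 is [[2, 0], [0, 0]] with rank 1, so corank 1. A Groebner basis of the Jacobian ideal J(f) in C{s,t} is {t^4, s}; counting standard monomials gives mu = 4. Corank 1: A-series; mu = 4 gives A_4.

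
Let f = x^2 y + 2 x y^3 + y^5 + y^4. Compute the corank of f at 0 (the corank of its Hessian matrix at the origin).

Hessian at 0 has rank 0.

2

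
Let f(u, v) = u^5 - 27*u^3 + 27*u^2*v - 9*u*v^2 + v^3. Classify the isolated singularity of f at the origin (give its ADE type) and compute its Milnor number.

Type E_8, Milnor number mu = 8.

The Hessian of f at 0 is [[0, 0], [0, 0]] with rank 0, so corank 2. A Groebner basis of the Jacobian ideal J(f) in C{u,v} is {v^5, u*v^3 - v^4/4, u^2 - 2*u*v/3 + v^2/9}; counting standard monomials gives mu = 8. Corank 2; j^3 = -(3*u - v)^3 is a perfect cube, so E-series; the 5-jet and mu = 8 give E_8.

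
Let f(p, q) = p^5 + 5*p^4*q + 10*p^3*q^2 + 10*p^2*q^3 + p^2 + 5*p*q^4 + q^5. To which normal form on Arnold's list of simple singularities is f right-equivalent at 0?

The Hessian of f at 0 is [[2, 0], [0, 0]] with rank 1, so corank 1. A Groebner basis of the Jacobian ideal J(f) in C{p,q} is {q^4, p}; counting standard monomials gives mu = 4. Corank 1: A-series; mu = 4 gives A_4.

A4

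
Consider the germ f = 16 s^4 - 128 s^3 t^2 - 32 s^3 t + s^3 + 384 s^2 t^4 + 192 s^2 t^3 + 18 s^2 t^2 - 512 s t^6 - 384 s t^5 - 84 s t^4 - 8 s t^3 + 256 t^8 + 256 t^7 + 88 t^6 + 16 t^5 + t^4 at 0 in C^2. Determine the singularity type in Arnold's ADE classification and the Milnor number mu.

Type E_{6}, Milnor number mu = 6.

The Hessian of f at 0 has rank 0. Corank 2; j^3 = s^3 is a perfect cube, so E-series; the 4-jet and mu = 6 give E_6.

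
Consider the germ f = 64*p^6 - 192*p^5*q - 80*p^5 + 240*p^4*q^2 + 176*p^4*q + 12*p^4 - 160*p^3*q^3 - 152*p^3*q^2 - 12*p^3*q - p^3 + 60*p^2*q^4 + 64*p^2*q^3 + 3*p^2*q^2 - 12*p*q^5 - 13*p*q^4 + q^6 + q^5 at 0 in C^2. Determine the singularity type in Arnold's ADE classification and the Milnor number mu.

The Hessian of f at 0 has rank 0. Corank 2; j^3 = -p^3 is a perfect cube, so E-series; the 5-jet and mu = 8 give E_8.

Type E_8, Milnor number mu = 8.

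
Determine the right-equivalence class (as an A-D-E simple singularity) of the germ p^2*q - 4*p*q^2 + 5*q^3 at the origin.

D4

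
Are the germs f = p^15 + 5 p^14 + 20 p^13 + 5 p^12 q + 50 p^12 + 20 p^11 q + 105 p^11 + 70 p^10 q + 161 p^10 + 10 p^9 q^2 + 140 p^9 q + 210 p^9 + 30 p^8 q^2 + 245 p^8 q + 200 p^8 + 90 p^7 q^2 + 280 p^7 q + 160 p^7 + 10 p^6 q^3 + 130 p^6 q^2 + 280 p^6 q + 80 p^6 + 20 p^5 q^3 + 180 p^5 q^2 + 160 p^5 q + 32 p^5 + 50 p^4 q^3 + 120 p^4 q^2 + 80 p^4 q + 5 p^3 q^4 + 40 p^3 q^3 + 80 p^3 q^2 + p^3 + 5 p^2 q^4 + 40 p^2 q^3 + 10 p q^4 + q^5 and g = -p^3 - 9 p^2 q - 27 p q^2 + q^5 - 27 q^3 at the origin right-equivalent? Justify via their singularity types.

Yes.

The Hessian of f at 0 is [[0, 0], [0, 0]] with rank 0, so corank 2. A Groebner basis of the Jacobian ideal J(f) in C{p,q} is {q^5, p*q^3 + q^4/8, p^2}; counting standard monomials gives mu = 8. Corank 2; j^3 = p^3 is a perfect cube, so E-series; the 5-jet and mu = 8 give E_8. The Hessian of g at 0 is [[0, 0], [0, 0]] with rank 0, so corank 2. A Groebner basis of the Jacobian ideal J(g) in C{p,q} is {q^4, p^2 + 6*p*q + 9*q^2}; counting standard monomials gives mu = 8. Corank 2; j^3 = -(p + 3*q)^3 is a perfect cube, so E-series; the 5-jet and mu = 8 give E_8. Both have type E_8, hence right-equivalent.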